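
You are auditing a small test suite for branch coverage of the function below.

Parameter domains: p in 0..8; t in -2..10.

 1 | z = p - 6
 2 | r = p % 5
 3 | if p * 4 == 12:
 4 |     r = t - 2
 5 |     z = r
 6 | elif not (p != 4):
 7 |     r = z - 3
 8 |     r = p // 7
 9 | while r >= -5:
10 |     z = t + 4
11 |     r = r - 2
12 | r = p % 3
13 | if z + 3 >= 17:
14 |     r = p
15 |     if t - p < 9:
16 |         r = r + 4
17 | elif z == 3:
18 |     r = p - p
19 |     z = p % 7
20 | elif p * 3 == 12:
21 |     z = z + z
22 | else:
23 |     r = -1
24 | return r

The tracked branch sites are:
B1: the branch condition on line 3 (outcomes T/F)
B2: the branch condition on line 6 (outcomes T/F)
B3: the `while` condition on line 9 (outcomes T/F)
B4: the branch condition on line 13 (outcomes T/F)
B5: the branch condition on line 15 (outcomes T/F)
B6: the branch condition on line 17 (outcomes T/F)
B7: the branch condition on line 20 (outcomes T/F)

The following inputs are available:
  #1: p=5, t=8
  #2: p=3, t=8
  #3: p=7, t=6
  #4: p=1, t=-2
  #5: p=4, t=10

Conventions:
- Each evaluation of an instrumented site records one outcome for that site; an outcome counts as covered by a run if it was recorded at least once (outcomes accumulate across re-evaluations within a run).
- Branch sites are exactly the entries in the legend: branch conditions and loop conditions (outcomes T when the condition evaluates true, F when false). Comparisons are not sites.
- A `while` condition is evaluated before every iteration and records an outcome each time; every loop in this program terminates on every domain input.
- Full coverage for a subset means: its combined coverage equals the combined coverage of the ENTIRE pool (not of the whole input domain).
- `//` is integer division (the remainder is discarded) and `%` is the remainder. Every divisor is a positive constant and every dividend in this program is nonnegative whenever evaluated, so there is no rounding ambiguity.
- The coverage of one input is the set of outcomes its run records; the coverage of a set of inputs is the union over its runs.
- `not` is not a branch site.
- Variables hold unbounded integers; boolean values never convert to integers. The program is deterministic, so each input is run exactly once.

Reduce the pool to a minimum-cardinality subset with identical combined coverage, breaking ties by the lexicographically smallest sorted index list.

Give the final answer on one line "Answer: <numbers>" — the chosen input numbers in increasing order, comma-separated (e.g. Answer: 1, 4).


run #1 (p=5, t=8) runs B1->F, B2->F, B3->T, B3->T, B3->T, B3->F, B4->F, B6->F, B7->F; records B1=F, B2=F, B3=T, B3=F, B4=F, B6=F, B7=F
run #2 (p=3, t=8) runs B1->T, B3->T, B3->T, B3->T, B3->T, B3->T, B3->T, B3->F, B4->F, B6->F, B7->F; records B1=T, B3=T, B3=F, B4=F, B6=F, B7=F
run #3 (p=7, t=6) runs B1->F, B2->F, B3->T, B3->T, B3->T, B3->T, B3->F, B4->F, B6->F, B7->F; records B1=F, B2=F, B3=T, B3=F, B4=F, B6=F, B7=F
run #4 (p=1, t=-2) runs B1->F, B2->F, B3->T, B3->T, B3->T, B3->T, B3->F, B4->F, B6->F, B7->F; records B1=F, B2=F, B3=T, B3=F, B4=F, B6=F, B7=F
run #5 (p=4, t=10) runs B1->F, B2->T, B3->T, B3->T, B3->T, B3->F, B4->T, B5->T; records B1=F, B2=T, B3=T, B3=F, B4=T, B5=T
the full pool covers 11 outcomes: B1=T, B1=F, B2=T, B2=F, B3=T, B3=F, B4=T, B4=F, B5=T, B6=F, B7=F
checked all size-1 subsets: none covers 11 outcomes (max 7/11)
checked all size-2 subsets: none covers 11 outcomes (max 10/11)
inputs {1, 2, 5} (size 3) cover everything; no size-3 subset with a lexicographically smaller index list covers all 11
Answer: 1, 2, 5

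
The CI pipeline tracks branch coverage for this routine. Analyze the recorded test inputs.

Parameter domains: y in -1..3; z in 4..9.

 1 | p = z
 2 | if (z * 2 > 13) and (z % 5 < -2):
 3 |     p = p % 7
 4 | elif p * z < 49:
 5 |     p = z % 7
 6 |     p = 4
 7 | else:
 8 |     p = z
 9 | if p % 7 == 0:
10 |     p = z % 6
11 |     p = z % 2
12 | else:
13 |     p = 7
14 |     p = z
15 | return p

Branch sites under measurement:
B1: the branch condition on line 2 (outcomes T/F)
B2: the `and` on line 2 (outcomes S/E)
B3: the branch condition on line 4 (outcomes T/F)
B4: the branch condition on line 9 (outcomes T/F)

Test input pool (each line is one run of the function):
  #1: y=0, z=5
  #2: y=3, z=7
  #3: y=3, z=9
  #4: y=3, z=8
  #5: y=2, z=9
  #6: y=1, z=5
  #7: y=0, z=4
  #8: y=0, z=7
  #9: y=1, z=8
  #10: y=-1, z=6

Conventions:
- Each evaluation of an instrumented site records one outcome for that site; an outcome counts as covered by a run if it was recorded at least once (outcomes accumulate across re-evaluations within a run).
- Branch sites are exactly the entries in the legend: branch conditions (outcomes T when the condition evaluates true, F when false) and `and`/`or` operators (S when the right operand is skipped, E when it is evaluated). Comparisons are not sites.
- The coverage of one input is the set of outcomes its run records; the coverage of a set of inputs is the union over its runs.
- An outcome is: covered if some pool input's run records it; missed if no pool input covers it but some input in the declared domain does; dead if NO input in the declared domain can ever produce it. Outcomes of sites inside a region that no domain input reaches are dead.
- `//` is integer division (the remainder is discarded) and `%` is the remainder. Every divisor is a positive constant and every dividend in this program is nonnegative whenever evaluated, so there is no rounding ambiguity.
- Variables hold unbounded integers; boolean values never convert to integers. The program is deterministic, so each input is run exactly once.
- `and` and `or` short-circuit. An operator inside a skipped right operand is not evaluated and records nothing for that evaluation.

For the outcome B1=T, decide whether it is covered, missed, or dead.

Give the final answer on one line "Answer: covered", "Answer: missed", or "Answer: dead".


no pool input records B1=T
checking all 30 inputs in the declared domain: B1=T is never recorded -> dead
Answer: dead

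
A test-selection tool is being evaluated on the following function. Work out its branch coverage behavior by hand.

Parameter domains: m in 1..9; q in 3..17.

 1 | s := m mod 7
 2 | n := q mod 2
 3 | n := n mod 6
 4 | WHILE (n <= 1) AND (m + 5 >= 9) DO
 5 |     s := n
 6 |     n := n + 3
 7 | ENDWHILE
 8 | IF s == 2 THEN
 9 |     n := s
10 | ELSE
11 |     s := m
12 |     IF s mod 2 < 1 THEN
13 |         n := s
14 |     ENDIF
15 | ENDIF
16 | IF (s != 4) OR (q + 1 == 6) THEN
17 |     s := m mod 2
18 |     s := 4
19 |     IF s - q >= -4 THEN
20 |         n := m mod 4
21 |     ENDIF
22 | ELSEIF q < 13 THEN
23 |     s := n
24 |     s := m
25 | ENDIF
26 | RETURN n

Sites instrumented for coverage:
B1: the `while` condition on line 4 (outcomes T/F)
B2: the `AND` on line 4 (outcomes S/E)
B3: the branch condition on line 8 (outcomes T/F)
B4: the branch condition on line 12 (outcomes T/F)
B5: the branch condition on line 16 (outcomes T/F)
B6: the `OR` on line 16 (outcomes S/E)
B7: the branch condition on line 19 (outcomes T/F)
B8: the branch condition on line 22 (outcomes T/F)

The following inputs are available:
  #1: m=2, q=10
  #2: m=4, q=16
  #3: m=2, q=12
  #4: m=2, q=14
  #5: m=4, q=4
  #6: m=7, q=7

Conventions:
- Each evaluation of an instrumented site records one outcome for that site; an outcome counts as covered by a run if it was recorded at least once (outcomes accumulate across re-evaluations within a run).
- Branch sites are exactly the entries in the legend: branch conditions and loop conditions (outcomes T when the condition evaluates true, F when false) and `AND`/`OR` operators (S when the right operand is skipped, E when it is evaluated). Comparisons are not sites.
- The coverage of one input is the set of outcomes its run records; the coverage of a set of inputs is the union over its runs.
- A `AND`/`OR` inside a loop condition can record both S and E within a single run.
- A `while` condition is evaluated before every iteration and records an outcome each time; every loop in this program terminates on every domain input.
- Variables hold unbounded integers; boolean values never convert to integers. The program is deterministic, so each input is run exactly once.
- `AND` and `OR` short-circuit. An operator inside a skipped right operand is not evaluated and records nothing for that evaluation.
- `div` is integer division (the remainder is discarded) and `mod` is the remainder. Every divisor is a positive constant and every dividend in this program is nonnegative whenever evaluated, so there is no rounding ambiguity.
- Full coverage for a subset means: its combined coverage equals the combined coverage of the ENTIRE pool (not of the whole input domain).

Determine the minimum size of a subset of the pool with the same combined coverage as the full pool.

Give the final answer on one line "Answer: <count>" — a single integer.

input #1, m=2, q=10: outcomes B1=F, B2=E, B3=T, B5=T, B6=S, B7=F
input #2, m=4, q=16: outcomes B1=T, B1=F, B2=S, B2=E, B3=F, B4=T, B5=F, B6=E, B8=F
input #3, m=2, q=12: outcomes B1=F, B2=E, B3=T, B5=T, B6=S, B7=F
input #4, m=2, q=14: outcomes B1=F, B2=E, B3=T, B5=T, B6=S, B7=F
input #5, m=4, q=4: outcomes B1=T, B1=F, B2=S, B2=E, B3=F, B4=T, B5=F, B6=E, B8=T
input #6, m=7, q=7: outcomes B1=T, B1=F, B2=S, B2=E, B3=F, B4=F, B5=T, B6=S, B7=T
pool-wide coverage (16 outcomes): B1=T, B1=F, B2=S, B2=E, B3=T, B3=F, B4=T, B4=F, B5=T, B5=F, B6=S, B6=E, B7=T, B7=F, B8=T, B8=F
checked all size-1 subsets: none covers 16 outcomes (max 9/16)
checked all size-2 subsets: none covers 16 outcomes (max 13/16)
checked all size-3 subsets: none covers 16 outcomes (max 15/16)
the canonical winner is {1, 2, 5, 6}: size 4, full 16-outcome coverage, earliest index list among size-4 covers

Answer: 4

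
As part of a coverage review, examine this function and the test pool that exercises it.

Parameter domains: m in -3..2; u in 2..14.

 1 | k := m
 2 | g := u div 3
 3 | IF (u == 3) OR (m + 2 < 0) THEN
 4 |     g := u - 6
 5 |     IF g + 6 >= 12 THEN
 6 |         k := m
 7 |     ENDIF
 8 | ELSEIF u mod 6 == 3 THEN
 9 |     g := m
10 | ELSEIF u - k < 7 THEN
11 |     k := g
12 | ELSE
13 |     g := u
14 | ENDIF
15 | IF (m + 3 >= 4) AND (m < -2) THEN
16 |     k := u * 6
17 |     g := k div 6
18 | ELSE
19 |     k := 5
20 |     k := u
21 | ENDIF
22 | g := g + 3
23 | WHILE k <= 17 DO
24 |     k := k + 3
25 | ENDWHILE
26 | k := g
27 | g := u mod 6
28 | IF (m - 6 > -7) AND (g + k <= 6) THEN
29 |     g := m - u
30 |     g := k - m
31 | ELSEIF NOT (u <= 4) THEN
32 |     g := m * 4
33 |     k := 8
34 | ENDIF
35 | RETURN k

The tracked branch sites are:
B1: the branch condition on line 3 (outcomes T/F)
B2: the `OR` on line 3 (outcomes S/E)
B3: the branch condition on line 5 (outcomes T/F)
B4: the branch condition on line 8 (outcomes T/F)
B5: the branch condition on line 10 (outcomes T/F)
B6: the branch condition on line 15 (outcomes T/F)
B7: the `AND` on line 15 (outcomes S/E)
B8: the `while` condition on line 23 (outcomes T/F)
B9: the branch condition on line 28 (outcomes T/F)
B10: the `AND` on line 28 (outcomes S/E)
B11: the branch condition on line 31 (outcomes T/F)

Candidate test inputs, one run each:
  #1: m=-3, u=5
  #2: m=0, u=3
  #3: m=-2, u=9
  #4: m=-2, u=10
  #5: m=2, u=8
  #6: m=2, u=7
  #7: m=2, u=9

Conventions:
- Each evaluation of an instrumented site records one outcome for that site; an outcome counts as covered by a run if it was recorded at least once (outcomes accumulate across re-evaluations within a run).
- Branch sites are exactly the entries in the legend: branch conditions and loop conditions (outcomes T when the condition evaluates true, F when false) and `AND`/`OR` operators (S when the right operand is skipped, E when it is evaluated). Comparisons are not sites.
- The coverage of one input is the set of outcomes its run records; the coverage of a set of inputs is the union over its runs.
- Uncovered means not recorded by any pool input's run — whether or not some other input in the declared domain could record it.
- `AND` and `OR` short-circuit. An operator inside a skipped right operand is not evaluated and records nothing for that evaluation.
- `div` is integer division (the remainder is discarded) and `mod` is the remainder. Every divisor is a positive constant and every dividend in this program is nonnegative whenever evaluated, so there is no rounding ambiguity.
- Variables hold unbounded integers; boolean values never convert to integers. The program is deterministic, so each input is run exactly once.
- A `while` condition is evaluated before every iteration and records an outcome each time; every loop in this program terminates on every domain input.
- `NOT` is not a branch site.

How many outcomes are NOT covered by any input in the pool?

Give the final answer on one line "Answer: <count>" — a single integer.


input #1 (m=-3, u=5): covers B1=T, B2=E, B3=F, B6=F, B7=S, B8=T, B8=F, B9=F, B10=S, B11=T
input #2 (m=0, u=3): covers B1=T, B2=S, B3=F, B6=F, B7=S, B8=T, B8=F, B9=T, B10=E
input #3 (m=-2, u=9): covers B1=F, B2=E, B4=T, B6=F, B7=S, B8=T, B8=F, B9=F, B10=S, B11=T
input #4 (m=-2, u=10): covers B1=F, B2=E, B4=F, B5=F, B6=F, B7=S, B8=T, B8=F, B9=F, B10=S, B11=T
input #5 (m=2, u=8): covers B1=F, B2=E, B4=F, B5=T, B6=F, B7=E, B8=T, B8=F, B9=F, B10=E, B11=T
input #6 (m=2, u=7): covers B1=F, B2=E, B4=F, B5=T, B6=F, B7=E, B8=T, B8=F, B9=T, B10=E
input #7 (m=2, u=9): covers B1=F, B2=E, B4=T, B6=F, B7=E, B8=T, B8=F, B9=F, B10=E, B11=T
union over the pool: B1=T, B1=F, B2=S, B2=E, B3=F, B4=T, B4=F, B5=T, B5=F, B6=F, B7=S, B7=E, B8=T, B8=F, B9=T, B9=F, B10=S, B10=E, B11=T
uncovered (3 of 22): B3=T, B6=T, B11=F
Answer: 3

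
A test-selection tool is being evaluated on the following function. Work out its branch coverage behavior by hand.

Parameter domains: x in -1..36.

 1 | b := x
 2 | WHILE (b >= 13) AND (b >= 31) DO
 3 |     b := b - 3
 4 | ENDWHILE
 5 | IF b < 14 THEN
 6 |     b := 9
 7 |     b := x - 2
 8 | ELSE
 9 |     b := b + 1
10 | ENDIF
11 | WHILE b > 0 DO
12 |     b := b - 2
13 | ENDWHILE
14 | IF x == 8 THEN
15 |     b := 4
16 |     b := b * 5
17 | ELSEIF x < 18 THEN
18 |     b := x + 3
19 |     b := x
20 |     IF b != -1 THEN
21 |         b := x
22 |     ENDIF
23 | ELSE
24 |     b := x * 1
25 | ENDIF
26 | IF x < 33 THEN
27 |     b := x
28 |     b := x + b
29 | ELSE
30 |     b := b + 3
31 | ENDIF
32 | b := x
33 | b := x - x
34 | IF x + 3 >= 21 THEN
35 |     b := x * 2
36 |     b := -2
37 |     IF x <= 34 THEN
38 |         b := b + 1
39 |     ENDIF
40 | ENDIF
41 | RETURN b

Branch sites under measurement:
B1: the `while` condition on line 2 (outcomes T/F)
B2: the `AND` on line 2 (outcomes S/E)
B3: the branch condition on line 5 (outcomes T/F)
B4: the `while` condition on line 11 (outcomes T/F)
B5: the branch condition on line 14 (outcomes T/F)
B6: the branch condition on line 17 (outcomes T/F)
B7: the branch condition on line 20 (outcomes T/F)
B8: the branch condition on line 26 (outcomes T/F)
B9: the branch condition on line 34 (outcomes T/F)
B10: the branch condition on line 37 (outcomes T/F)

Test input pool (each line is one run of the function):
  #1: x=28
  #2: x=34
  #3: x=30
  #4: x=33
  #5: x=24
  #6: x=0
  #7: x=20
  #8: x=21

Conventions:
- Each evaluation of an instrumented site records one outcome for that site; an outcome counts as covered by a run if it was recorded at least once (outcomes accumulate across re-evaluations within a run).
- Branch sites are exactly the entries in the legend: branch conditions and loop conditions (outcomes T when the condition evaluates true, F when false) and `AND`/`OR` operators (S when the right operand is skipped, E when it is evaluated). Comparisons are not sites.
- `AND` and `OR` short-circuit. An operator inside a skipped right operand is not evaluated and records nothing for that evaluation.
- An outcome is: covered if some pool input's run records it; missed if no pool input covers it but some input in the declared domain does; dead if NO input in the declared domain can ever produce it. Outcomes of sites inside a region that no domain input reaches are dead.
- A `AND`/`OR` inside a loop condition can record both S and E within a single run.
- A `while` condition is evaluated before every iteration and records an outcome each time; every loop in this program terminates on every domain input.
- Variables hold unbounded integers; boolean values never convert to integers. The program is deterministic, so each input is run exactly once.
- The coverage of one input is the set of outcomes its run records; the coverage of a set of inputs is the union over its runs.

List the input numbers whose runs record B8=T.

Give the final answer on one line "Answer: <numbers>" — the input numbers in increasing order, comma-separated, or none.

input #1 (x=28): produces B8=T
input #2 (x=34): does not produce B8=T
input #3 (x=30): produces B8=T
input #4 (x=33): does not produce B8=T
input #5 (x=24): produces B8=T
input #6 (x=0): produces B8=T
input #7 (x=20): produces B8=T
input #8 (x=21): produces B8=T

Answer: 1, 3, 5, 6, 7, 8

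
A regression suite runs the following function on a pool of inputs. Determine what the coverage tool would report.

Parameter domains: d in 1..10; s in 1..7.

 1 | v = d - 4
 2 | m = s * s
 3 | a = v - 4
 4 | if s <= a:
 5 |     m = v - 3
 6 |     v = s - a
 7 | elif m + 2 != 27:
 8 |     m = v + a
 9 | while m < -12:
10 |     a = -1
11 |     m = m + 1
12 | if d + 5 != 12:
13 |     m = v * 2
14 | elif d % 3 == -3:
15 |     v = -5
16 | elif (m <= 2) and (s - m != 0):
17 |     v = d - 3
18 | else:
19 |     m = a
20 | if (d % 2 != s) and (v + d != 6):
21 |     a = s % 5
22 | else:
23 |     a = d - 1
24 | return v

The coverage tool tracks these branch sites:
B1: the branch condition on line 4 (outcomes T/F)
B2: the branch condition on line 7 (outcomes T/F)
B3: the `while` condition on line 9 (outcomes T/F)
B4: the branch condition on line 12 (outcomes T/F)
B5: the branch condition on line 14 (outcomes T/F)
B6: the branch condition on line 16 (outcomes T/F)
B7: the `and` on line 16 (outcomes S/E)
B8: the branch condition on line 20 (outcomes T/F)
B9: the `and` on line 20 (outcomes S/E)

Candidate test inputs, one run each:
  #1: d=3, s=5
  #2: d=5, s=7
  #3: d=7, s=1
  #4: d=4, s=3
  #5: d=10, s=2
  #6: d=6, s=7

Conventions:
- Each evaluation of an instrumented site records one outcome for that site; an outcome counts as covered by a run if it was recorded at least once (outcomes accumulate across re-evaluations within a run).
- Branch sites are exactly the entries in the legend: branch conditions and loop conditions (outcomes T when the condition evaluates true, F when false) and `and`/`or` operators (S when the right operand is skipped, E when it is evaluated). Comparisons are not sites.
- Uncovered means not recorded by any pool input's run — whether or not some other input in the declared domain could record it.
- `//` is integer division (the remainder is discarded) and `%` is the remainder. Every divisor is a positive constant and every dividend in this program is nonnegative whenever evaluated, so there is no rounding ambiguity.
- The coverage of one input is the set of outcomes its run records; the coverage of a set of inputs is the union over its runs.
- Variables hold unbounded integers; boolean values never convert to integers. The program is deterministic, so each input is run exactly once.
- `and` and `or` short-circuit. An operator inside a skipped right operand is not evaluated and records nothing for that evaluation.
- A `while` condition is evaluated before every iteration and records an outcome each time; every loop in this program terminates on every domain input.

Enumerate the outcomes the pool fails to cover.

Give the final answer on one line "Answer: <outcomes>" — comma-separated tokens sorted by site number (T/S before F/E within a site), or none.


#1 (d=3, s=5) -> B1->F, B2->F, B3->F, B4->T, B9->E, B8->T; covered: B1=F, B2=F, B3=F, B4=T, B8=T, B9=E
#2 (d=5, s=7) -> B1->F, B2->T, B3->F, B4->T, B9->E, B8->F; covered: B1=F, B2=T, B3=F, B4=T, B8=F, B9=E
#3 (d=7, s=1) -> B1->F, B2->T, B3->F, B4->F, B5->F, B7->E, B6->T, B9->S, B8->F; covered: B1=F, B2=T, B3=F, B4=F, B5=F, B6=T, B7=E, B8=F, B9=S
#4 (d=4, s=3) -> B1->F, B2->T, B3->F, B4->T, B9->E, B8->T; covered: B1=F, B2=T, B3=F, B4=T, B8=T, B9=E
#5 (d=10, s=2) -> B1->T, B3->F, B4->T, B9->E, B8->T; covered: B1=T, B3=F, B4=T, B8=T, B9=E
#6 (d=6, s=7) -> B1->F, B2->T, B3->F, B4->T, B9->E, B8->T; covered: B1=F, B2=T, B3=F, B4=T, B8=T, B9=E
union over the pool: B1=T, B1=F, B2=T, B2=F, B3=F, B4=T, B4=F, B5=F, B6=T, B7=E, B8=T, B8=F, B9=S, B9=E
uncovered (4 of 18): B3=T, B5=T, B6=F, B7=S
Answer: B3=T, B5=T, B6=F, B7=S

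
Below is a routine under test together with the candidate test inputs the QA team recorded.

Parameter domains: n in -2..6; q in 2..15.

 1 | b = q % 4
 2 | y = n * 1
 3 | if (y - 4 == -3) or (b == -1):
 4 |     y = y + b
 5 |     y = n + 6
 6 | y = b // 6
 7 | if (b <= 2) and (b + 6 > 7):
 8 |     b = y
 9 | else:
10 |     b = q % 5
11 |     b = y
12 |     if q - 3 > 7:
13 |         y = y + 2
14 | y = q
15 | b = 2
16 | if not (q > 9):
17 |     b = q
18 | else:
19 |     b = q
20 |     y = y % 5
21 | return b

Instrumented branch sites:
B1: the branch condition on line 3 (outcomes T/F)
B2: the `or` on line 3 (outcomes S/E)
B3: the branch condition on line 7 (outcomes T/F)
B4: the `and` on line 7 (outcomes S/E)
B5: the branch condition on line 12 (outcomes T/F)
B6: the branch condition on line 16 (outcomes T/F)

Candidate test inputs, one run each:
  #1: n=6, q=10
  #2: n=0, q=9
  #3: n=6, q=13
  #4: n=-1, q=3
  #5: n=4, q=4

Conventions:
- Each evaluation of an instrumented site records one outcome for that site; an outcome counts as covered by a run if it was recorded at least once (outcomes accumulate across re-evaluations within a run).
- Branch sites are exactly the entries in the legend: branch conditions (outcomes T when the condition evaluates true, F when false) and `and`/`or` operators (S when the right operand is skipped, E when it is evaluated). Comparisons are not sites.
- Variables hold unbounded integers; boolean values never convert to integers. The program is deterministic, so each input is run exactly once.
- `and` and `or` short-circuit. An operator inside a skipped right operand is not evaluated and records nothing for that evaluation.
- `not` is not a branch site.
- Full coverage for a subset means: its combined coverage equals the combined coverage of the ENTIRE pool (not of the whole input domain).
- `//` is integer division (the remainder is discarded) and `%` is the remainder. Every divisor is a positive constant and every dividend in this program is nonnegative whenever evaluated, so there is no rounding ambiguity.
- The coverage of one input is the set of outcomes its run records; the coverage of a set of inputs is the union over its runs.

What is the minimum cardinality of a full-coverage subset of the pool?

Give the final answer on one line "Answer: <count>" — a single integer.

run #1 (n=6, q=10) runs B2->E, B1->F, B4->E, B3->T, B6->F; records B1=F, B2=E, B3=T, B4=E, B6=F
run #2 (n=0, q=9) runs B2->E, B1->F, B4->E, B3->F, B5->F, B6->T; records B1=F, B2=E, B3=F, B4=E, B5=F, B6=T
run #3 (n=6, q=13) runs B2->E, B1->F, B4->E, B3->F, B5->T, B6->F; records B1=F, B2=E, B3=F, B4=E, B5=T, B6=F
run #4 (n=-1, q=3) runs B2->E, B1->F, B4->S, B3->F, B5->F, B6->T; records B1=F, B2=E, B3=F, B4=S, B5=F, B6=T
run #5 (n=4, q=4) runs B2->E, B1->F, B4->E, B3->F, B5->F, B6->T; records B1=F, B2=E, B3=F, B4=E, B5=F, B6=T
pool-wide coverage (10 outcomes): B1=F, B2=E, B3=T, B3=F, B4=S, B4=E, B5=T, B5=F, B6=T, B6=F
no size-1 subset reaches all 10 outcomes (best union: 6/10)
no size-2 subset reaches all 10 outcomes (best union: 9/10)
at size 3, {1, 3, 4} reaches all 10 outcomes; every lexicographically earlier size-3 subset fails

Answer: 3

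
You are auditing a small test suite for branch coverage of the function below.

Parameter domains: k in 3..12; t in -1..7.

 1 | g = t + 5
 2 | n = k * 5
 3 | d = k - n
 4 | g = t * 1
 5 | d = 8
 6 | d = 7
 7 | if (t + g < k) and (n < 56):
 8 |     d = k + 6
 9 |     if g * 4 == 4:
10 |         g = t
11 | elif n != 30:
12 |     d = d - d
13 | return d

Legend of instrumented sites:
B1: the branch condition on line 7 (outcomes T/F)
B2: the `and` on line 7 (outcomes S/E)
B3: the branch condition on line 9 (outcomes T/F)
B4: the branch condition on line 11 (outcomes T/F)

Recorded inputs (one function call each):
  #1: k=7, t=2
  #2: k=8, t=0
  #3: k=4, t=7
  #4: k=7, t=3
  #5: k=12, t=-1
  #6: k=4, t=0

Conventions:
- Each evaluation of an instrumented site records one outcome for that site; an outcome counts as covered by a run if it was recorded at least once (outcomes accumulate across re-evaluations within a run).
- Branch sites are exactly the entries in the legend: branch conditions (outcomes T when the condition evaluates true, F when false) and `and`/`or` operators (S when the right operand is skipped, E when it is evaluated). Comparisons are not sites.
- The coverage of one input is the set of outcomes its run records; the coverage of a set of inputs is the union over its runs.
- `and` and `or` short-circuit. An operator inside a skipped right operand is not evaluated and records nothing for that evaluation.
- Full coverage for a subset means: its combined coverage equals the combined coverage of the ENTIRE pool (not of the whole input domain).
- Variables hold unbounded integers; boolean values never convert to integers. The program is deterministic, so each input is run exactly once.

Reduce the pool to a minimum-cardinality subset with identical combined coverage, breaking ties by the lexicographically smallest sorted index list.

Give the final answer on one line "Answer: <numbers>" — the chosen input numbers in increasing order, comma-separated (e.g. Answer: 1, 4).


run #1 (k=7, t=2) runs B2->E, B1->T, B3->F; records B1=T, B2=E, B3=F
run #2 (k=8, t=0) runs B2->E, B1->T, B3->F; records B1=T, B2=E, B3=F
run #3 (k=4, t=7) runs B2->S, B1->F, B4->T; records B1=F, B2=S, B4=T
run #4 (k=7, t=3) runs B2->E, B1->T, B3->F; records B1=T, B2=E, B3=F
run #5 (k=12, t=-1) runs B2->E, B1->F, B4->T; records B1=F, B2=E, B4=T
run #6 (k=4, t=0) runs B2->E, B1->T, B3->F; records B1=T, B2=E, B3=F
union over all inputs: B1=T, B1=F, B2=S, B2=E, B3=F, B4=T (6 outcomes)
size 1 is not enough: best union over all size-1 subsets is 3/6
inputs {1, 3} (size 2) cover everything; no size-2 subset with a lexicographically smaller index list covers all 6
Answer: 1, 3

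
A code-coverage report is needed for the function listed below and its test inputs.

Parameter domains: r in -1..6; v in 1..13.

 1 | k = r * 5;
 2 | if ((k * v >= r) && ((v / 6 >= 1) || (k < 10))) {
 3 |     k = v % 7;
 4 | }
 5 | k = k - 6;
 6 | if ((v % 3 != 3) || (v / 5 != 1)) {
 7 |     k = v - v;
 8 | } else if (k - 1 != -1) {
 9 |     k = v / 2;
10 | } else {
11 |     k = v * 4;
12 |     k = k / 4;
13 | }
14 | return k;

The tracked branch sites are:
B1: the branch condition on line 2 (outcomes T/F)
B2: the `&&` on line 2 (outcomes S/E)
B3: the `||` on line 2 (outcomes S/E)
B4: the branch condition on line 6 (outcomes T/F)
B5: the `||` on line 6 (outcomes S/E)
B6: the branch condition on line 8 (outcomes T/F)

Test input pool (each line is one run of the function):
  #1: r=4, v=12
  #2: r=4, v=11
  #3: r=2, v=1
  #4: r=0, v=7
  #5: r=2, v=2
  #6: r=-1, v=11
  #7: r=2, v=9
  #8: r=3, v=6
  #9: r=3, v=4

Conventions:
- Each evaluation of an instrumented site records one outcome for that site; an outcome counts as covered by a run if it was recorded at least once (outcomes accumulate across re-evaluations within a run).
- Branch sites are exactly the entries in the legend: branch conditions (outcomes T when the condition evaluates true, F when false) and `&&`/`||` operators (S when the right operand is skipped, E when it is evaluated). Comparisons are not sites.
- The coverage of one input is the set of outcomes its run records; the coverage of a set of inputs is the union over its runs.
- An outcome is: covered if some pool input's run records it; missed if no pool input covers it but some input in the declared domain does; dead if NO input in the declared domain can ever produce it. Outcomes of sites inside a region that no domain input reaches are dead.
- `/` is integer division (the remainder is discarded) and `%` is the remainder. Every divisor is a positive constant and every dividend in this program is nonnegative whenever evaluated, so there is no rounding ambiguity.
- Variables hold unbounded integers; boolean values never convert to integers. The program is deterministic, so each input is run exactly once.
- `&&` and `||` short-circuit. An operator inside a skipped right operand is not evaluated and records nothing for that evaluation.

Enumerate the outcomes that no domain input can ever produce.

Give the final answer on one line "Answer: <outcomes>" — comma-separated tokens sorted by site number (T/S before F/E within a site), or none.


running all 104 domain inputs and tallying outcomes:
  B4=F: unreachable across the whole domain -> dead
  B5=E: unreachable across the whole domain -> dead
  B6=T: unreachable across the whole domain -> dead
  B6=F: unreachable across the whole domain -> dead
  reachable outcomes have witnesses, e.g. B1=T (e.g. r=0, v=1), B1=F (e.g. r=-1, v=1), B2=S (e.g. r=-1, v=1), B2=E (e.g. r=0, v=1)
Answer: B4=F, B5=E, B6=T, B6=F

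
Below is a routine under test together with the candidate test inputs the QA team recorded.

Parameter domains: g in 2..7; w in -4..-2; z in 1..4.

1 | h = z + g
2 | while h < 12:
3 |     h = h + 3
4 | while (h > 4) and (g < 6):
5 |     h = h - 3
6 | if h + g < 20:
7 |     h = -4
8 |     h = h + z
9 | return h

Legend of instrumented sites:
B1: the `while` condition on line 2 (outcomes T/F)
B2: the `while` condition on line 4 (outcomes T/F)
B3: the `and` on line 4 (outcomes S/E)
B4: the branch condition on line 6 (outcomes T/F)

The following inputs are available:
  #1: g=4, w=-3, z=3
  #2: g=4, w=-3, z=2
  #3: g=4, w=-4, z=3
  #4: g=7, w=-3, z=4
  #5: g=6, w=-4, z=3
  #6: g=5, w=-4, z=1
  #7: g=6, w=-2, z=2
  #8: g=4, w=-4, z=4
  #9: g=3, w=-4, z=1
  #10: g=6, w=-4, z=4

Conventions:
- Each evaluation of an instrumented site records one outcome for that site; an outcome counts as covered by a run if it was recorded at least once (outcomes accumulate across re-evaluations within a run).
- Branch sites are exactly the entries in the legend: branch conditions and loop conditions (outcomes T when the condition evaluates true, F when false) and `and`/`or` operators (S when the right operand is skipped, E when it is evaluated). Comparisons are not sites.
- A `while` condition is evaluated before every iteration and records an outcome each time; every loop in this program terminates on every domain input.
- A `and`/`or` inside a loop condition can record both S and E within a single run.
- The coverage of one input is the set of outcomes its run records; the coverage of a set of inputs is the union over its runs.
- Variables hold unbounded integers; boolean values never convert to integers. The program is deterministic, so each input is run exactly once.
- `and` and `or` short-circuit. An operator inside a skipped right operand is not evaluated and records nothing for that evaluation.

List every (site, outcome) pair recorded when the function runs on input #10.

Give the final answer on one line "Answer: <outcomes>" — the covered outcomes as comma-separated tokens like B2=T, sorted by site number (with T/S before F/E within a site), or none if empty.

Running input #10 (g=6, w=-4, z=4), event by event:
  B1->T, B1->F, B3->E, B2->F, B4->T
deduplicating events, the covered set is: B1=T, B1=F, B2=F, B3=E, B4=T

Answer: B1=T, B1=F, B2=F, B3=E, B4=T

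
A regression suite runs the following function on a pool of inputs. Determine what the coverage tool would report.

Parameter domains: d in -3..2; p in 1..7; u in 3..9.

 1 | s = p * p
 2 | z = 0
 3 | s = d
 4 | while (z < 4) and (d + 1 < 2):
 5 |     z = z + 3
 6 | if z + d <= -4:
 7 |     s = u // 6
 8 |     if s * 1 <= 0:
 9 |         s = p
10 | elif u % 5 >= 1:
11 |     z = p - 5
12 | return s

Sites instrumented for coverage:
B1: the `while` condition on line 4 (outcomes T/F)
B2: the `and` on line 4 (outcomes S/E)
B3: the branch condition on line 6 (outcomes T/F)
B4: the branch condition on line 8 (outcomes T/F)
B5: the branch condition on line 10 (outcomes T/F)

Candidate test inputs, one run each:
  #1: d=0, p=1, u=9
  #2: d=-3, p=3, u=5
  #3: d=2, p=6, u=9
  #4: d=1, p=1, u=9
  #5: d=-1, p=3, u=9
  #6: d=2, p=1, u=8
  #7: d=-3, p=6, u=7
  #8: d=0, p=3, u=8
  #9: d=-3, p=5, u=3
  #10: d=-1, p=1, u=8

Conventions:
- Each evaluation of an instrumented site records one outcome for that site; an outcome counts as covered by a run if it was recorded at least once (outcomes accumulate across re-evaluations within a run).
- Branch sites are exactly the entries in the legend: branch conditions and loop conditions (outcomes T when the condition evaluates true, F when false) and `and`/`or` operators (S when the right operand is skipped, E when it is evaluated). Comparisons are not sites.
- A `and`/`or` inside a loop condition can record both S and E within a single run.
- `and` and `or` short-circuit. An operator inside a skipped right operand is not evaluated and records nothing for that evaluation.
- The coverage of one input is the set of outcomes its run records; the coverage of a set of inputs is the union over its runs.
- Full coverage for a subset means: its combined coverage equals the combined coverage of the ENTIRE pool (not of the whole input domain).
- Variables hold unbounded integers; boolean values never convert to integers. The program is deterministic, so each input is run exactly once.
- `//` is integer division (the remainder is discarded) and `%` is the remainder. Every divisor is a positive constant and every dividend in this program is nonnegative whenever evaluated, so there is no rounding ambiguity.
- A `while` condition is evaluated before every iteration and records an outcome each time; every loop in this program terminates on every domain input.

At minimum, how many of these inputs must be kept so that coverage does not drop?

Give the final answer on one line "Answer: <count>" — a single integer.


#1 (d=0, p=1, u=9) -> B2->E, B1->T, B2->E, B1->T, B2->S, B1->F, B3->F, B5->T; covered: B1=T, B1=F, B2=S, B2=E, B3=F, B5=T
#2 (d=-3, p=3, u=5) -> B2->E, B1->T, B2->E, B1->T, B2->S, B1->F, B3->F, B5->F; covered: B1=T, B1=F, B2=S, B2=E, B3=F, B5=F
#3 (d=2, p=6, u=9) -> B2->E, B1->F, B3->F, B5->T; covered: B1=F, B2=E, B3=F, B5=T
#4 (d=1, p=1, u=9) -> B2->E, B1->F, B3->F, B5->T; covered: B1=F, B2=E, B3=F, B5=T
#5 (d=-1, p=3, u=9) -> B2->E, B1->T, B2->E, B1->T, B2->S, B1->F, B3->F, B5->T; covered: B1=T, B1=F, B2=S, B2=E, B3=F, B5=T
#6 (d=2, p=1, u=8) -> B2->E, B1->F, B3->F, B5->T; covered: B1=F, B2=E, B3=F, B5=T
#7 (d=-3, p=6, u=7) -> B2->E, B1->T, B2->E, B1->T, B2->S, B1->F, B3->F, B5->T; covered: B1=T, B1=F, B2=S, B2=E, B3=F, B5=T
#8 (d=0, p=3, u=8) -> B2->E, B1->T, B2->E, B1->T, B2->S, B1->F, B3->F, B5->T; covered: B1=T, B1=F, B2=S, B2=E, B3=F, B5=T
#9 (d=-3, p=5, u=3) -> B2->E, B1->T, B2->E, B1->T, B2->S, B1->F, B3->F, B5->T; covered: B1=T, B1=F, B2=S, B2=E, B3=F, B5=T
#10 (d=-1, p=1, u=8) -> B2->E, B1->T, B2->E, B1->T, B2->S, B1->F, B3->F, B5->T; covered: B1=T, B1=F, B2=S, B2=E, B3=F, B5=T
pool-wide coverage (7 outcomes): B1=T, B1=F, B2=S, B2=E, B3=F, B5=T, B5=F
checked all size-1 subsets: none covers 7 outcomes (max 6/7)
the canonical winner is {1, 2}: size 2, full 7-outcome coverage, earliest index list among size-2 covers
Answer: 2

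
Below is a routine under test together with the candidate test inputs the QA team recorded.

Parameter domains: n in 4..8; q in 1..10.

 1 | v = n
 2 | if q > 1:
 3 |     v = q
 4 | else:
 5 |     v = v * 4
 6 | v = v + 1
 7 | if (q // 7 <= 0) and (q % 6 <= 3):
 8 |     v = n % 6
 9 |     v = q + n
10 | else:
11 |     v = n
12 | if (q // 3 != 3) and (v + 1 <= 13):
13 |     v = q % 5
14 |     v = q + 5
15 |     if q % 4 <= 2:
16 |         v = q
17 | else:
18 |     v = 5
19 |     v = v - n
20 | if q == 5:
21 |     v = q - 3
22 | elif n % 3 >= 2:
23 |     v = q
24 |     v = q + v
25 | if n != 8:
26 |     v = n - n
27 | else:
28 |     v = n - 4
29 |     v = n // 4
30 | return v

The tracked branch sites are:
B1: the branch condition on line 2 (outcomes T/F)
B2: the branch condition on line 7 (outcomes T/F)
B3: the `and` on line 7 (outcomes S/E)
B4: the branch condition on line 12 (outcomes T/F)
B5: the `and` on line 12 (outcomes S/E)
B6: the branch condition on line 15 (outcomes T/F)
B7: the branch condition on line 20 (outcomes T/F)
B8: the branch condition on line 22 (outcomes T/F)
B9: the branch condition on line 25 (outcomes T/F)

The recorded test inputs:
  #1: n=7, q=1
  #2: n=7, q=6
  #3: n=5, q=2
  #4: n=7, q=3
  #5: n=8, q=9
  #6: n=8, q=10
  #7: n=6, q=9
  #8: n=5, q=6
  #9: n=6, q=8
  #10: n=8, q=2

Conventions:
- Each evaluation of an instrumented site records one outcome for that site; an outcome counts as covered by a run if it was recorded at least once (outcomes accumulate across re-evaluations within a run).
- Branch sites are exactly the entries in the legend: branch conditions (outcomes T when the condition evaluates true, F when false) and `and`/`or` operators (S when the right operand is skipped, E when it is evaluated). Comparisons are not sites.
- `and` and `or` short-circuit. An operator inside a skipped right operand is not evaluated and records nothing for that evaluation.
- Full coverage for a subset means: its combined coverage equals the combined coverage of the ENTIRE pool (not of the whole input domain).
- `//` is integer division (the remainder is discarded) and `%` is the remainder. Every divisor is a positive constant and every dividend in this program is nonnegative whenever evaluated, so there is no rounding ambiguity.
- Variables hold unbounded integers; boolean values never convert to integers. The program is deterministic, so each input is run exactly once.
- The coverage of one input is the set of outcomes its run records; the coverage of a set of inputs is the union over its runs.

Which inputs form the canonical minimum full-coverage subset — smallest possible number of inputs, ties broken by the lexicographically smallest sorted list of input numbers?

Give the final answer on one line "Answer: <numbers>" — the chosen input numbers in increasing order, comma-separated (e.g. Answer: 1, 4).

#1 (n=7, q=1) -> B1->F, B3->E, B2->T, B5->E, B4->T, B6->T, B7->F, B8->F, B9->T; covered: B1=F, B2=T, B3=E, B4=T, B5=E, B6=T, B7=F, B8=F, B9=T
#2 (n=7, q=6) -> B1->T, B3->E, B2->T, B5->E, B4->F, B7->F, B8->F, B9->T; covered: B1=T, B2=T, B3=E, B4=F, B5=E, B7=F, B8=F, B9=T
#3 (n=5, q=2) -> B1->T, B3->E, B2->T, B5->E, B4->T, B6->T, B7->F, B8->T, B9->T; covered: B1=T, B2=T, B3=E, B4=T, B5=E, B6=T, B7=F, B8=T, B9=T
#4 (n=7, q=3) -> B1->T, B3->E, B2->T, B5->E, B4->T, B6->F, B7->F, B8->F, B9->T; covered: B1=T, B2=T, B3=E, B4=T, B5=E, B6=F, B7=F, B8=F, B9=T
#5 (n=8, q=9) -> B1->T, B3->S, B2->F, B5->S, B4->F, B7->F, B8->T, B9->F; covered: B1=T, B2=F, B3=S, B4=F, B5=S, B7=F, B8=T, B9=F
#6 (n=8, q=10) -> B1->T, B3->S, B2->F, B5->S, B4->F, B7->F, B8->T, B9->F; covered: B1=T, B2=F, B3=S, B4=F, B5=S, B7=F, B8=T, B9=F
#7 (n=6, q=9) -> B1->T, B3->S, B2->F, B5->S, B4->F, B7->F, B8->F, B9->T; covered: B1=T, B2=F, B3=S, B4=F, B5=S, B7=F, B8=F, B9=T
#8 (n=5, q=6) -> B1->T, B3->E, B2->T, B5->E, B4->T, B6->T, B7->F, B8->T, B9->T; covered: B1=T, B2=T, B3=E, B4=T, B5=E, B6=T, B7=F, B8=T, B9=T
#9 (n=6, q=8) -> B1->T, B3->S, B2->F, B5->E, B4->T, B6->T, B7->F, B8->F, B9->T; covered: B1=T, B2=F, B3=S, B4=T, B5=E, B6=T, B7=F, B8=F, B9=T
#10 (n=8, q=2) -> B1->T, B3->E, B2->T, B5->E, B4->T, B6->T, B7->F, B8->T, B9->F; covered: B1=T, B2=T, B3=E, B4=T, B5=E, B6=T, B7=F, B8=T, B9=F
pool-wide coverage (17 outcomes): B1=T, B1=F, B2=T, B2=F, B3=S, B3=E, B4=T, B4=F, B5=S, B5=E, B6=T, B6=F, B7=F, B8=T, B8=F, B9=T, B9=F
checked all size-1 subsets: none covers 17 outcomes (max 9/17)
checked all size-2 subsets: none covers 17 outcomes (max 16/17)
inputs {1, 4, 5} (size 3) cover everything; no size-3 subset with a lexicographically smaller index list covers all 17

Answer: 1, 4, 5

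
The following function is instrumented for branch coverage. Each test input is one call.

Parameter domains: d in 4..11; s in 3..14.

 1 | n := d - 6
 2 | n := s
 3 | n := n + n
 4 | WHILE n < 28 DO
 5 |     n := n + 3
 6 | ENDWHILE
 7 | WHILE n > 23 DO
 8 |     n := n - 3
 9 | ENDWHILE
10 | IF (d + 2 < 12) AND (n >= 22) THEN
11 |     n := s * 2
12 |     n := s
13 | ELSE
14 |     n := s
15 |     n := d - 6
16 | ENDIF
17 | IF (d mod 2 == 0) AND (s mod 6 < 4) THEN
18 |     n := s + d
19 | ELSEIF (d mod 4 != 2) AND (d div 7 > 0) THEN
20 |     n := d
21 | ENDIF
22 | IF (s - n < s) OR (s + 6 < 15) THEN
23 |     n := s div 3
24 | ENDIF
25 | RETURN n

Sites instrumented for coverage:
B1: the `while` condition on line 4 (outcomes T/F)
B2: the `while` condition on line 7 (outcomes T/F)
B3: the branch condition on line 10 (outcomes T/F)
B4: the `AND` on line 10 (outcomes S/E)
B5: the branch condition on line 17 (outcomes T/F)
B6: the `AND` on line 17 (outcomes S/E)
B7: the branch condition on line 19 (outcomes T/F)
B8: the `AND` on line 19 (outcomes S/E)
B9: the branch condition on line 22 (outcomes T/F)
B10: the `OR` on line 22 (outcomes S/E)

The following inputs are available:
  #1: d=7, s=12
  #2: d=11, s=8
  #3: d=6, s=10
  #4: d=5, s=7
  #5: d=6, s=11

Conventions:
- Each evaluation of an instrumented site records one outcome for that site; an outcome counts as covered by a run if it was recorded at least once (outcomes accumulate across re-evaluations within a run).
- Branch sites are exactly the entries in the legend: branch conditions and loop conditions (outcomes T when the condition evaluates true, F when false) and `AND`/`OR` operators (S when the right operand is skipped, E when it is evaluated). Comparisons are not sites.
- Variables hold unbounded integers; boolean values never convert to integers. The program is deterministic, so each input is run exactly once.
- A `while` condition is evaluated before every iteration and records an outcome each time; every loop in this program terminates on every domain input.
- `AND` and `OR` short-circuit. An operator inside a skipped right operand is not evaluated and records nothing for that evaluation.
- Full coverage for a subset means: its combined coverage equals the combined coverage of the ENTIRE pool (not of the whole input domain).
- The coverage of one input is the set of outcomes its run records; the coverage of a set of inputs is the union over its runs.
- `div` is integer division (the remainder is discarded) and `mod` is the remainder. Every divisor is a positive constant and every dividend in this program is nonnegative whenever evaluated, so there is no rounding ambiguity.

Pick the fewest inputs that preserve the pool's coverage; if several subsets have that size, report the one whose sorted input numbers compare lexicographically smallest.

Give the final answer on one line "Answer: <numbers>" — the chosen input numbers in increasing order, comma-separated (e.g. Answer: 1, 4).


#1 (d=7, s=12) -> B1->T, B1->T, B1->F, B2->T, B2->T, B2->T, B2->F, B4->E, B3->F, B6->S, B5->F, B8->E, B7->T, B10->S, ...; covered: B1=T, B1=F, B2=T, B2=F, B3=F, B4=E, B5=F, B6=S, B7=T, B8=E, B9=T, B10=S
#2 (d=11, s=8) -> B1->T, B1->T, B1->T, B1->T, B1->F, B2->T, B2->T, B2->F, B4->S, B3->F, B6->S, B5->F, B8->E, B7->T, ...; covered: B1=T, B1=F, B2=T, B2=F, B3=F, B4=S, B5=F, B6=S, B7=T, B8=E, B9=T, B10=S
#3 (d=6, s=10) -> B1->T, B1->T, B1->T, B1->F, B2->T, B2->T, B2->F, B4->E, B3->T, B6->E, B5->F, B8->S, B7->F, B10->S, ...; covered: B1=T, B1=F, B2=T, B2=F, B3=T, B4=E, B5=F, B6=E, B7=F, B8=S, B9=T, B10=S
#4 (d=5, s=7) -> B1->T, B1->T, B1->T, B1->T, B1->T, B1->F, B2->T, B2->T, B2->F, B4->E, B3->T, B6->S, B5->F, B8->E, ...; covered: B1=T, B1=F, B2=T, B2=F, B3=T, B4=E, B5=F, B6=S, B7=F, B8=E, B9=T, B10=S
#5 (d=6, s=11) -> B1->T, B1->T, B1->F, B2->T, B2->T, B2->F, B4->E, B3->T, B6->E, B5->F, B8->S, B7->F, B10->S, B9->T; covered: B1=T, B1=F, B2=T, B2=F, B3=T, B4=E, B5=F, B6=E, B7=F, B8=S, B9=T, B10=S
the full pool covers 17 outcomes: B1=T, B1=F, B2=T, B2=F, B3=T, B3=F, B4=S, B4=E, B5=F, B6=S, B6=E, B7=T, B7=F, B8=S, B8=E, B9=T, B10=S
size 1 is not enough: best union over all size-1 subsets is 12/17
at size 2, {2, 3} reaches all 17 outcomes; every lexicographically earlier size-2 subset fails
Answer: 2, 3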